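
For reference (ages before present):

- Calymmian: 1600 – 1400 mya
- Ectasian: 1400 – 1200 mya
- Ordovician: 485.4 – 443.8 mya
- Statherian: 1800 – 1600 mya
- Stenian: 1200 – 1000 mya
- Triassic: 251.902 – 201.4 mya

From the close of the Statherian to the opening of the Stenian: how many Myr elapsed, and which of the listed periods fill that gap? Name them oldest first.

End of Statherian = 1600 Ma; start of Stenian = 1200 Ma.
Gap = 1600 − 1200 = 400 Myr.
Periods wholly inside 1600–1200 Ma: Calymmian (1600–1400), Ectasian (1400–1200).

400 million years; Calymmian, Ectasian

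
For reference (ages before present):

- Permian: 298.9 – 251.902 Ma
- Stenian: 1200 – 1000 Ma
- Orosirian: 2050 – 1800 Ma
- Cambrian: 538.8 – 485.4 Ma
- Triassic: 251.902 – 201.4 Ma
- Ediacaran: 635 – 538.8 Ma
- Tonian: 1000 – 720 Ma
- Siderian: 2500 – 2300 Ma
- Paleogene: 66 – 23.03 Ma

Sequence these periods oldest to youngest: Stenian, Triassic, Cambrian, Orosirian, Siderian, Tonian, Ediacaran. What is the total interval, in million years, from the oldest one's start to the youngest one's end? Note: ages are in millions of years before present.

From the excerpt: Stenian 1200–1000; Triassic 251.902–201.4; Cambrian 538.8–485.4; Orosirian 2050–1800; Siderian 2500–2300; Tonian 1000–720; Ediacaran 635–538.8 (Ma).
Larger Ma is earlier, so the oldest is Siderian and the youngest is Triassic; oldest to youngest: Siderian, Orosirian, Stenian, Tonian, Ediacaran, Cambrian, Triassic.
Oldest start 2500 minus youngest end 201.4 gives 2298.6 Myr overall.

Siderian, Orosirian, Stenian, Tonian, Ediacaran, Cambrian, Triassic; total span 2298.6 Myr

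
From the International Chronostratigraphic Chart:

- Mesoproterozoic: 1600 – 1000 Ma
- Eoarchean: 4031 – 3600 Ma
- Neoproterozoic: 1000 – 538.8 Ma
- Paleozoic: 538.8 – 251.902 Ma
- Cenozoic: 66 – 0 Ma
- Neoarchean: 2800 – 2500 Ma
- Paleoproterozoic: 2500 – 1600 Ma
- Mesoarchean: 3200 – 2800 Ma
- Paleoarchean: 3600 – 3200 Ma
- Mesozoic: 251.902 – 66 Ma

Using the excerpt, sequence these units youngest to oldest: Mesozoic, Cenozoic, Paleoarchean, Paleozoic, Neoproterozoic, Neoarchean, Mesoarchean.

The oldest of these is Paleoarchean (starts 3600 Ma) and the youngest is Cenozoic (ends 0 Ma).
In between, by decreasing start age: Mesoarchean (3200), Neoarchean (2800), Neoproterozoic (1000), Paleozoic (538.8), Mesozoic (251.902).
Listing youngest first means reversing that sequence.

Cenozoic → Mesozoic → Paleozoic → Neoproterozoic → Neoarchean → Mesoarchean → Paleoarchean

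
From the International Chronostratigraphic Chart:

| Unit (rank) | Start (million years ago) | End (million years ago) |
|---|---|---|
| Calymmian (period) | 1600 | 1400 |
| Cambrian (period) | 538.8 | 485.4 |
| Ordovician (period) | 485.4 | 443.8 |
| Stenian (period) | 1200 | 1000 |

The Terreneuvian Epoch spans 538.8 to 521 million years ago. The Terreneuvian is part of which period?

The Terreneuvian (538.8–521 Ma) lies entirely within 538.8–485.4 Ma, the Cambrian Period.

Cambrian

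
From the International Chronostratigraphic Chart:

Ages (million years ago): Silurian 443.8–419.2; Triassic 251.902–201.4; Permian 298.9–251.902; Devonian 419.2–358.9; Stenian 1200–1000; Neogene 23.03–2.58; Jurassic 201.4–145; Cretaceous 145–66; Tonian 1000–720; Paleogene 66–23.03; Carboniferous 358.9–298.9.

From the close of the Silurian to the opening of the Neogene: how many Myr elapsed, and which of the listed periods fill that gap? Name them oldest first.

The Silurian closes at 419.2 Ma and the Neogene opens at 23.03 Ma, so the interval is 419.2 − 23.03 = 396.17 Myr.
A period fits inside if it starts at or after 419.2 Ma and ends at or before 23.03 Ma; oldest first that gives Devonian, Carboniferous, Permian, Triassic, Jurassic, Cretaceous, Paleogene.

396.17 million years; Devonian, Carboniferous, Permian, Triassic, Jurassic, Cretaceous, Paleogene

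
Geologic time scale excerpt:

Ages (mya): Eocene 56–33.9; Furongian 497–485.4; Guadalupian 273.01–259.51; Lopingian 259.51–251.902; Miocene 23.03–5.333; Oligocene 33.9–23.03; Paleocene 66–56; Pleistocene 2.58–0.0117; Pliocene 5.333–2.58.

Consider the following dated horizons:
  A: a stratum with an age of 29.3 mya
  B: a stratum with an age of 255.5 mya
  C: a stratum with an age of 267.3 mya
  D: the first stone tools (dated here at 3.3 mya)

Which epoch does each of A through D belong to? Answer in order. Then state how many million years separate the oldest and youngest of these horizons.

A: 29.3 Ma lies in 33.9–23.03 Ma, so Oligocene.
B: 255.5 Ma lies in 259.51–251.902 Ma, so Lopingian.
C: 267.3 Ma lies in 273.01–259.51 Ma, so Guadalupian.
D: 3.3 Ma lies in 5.333–2.58 Ma, so Pliocene.
Oldest = 267.3 Ma, youngest = 3.3 Ma → span 264 Myr.

A — Oligocene; B — Lopingian; C — Guadalupian; D — Pliocene; span 264 million years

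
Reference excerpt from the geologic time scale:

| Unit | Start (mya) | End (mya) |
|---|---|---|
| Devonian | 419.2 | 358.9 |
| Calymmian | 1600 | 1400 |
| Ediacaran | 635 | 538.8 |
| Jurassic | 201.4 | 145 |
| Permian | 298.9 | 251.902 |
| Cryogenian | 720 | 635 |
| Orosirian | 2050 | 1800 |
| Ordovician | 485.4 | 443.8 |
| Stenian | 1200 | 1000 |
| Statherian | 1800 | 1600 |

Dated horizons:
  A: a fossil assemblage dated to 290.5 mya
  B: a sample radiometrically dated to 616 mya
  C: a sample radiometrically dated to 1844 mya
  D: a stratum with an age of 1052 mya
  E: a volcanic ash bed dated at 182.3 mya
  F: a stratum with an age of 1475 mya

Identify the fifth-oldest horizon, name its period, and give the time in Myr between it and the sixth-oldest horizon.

A, in the Permian; 108.2 million years to E

Larger Ma means older, so oldest first: C 1844 > F 1475 > D 1052 > B 616 > A 290.5 > E 182.3.
Counting 5 along gives A (290.5 Ma); the excerpt puts that inside the Permian, 298.9–251.902 Ma.
Next in line is E (182.3 Ma), and 290.5 − 182.3 = 108.2 Myr.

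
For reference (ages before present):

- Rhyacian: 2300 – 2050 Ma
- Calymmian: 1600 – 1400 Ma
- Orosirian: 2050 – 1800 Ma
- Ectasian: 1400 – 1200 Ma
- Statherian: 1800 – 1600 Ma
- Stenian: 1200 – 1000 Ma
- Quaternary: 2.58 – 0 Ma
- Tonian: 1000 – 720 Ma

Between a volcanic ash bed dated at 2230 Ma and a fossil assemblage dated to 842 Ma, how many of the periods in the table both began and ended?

2230 Ma sits inside the Rhyacian (2300–2050) and 842 Ma inside the Tonian (1000–720); neither of those is wholly between the two dates.
The listed periods lying completely between them are Orosirian, Statherian, Calymmian, Ectasian, Stenian — 5 in all.

5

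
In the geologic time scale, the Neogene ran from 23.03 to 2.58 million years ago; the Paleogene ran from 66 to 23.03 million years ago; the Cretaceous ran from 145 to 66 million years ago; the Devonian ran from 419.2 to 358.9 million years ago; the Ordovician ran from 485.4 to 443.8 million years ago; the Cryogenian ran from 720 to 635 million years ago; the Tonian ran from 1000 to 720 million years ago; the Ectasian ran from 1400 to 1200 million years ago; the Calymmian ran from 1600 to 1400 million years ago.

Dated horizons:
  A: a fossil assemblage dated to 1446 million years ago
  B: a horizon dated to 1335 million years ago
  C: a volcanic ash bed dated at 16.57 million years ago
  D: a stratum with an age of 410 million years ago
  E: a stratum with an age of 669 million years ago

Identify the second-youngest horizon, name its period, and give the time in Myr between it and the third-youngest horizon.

D, in the Devonian; 259 million years to E

Sorted youngest-first by Ma: C (16.57), D (410), E (669), B (1335), A (1446).
The second youngest is D at 410 Ma, which lies in 419.2–358.9 Ma: the Devonian.
The third youngest is E at 669 Ma; separation = |410 − 669| = 259 Myr.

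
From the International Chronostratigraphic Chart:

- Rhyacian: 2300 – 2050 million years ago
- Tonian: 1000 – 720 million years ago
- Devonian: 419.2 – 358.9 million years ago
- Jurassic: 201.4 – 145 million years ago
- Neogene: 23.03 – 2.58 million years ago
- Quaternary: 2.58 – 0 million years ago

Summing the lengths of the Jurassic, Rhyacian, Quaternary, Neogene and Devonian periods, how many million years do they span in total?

Each duration: Jurassic = 56.4; Rhyacian = 250; Quaternary = 2.58; Neogene = 20.45; Devonian = 60.3.
Sum: 56.4 + 250 + 2.58 + 20.45 + 60.3 = 389.73 Myr.

389.73 million years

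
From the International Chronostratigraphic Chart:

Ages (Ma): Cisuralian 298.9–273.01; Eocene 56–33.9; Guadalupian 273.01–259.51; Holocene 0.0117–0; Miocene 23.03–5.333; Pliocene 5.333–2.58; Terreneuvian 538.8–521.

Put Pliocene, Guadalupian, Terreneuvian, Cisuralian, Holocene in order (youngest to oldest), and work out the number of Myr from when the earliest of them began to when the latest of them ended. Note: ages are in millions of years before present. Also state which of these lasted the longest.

Start ages (Ma): Terreneuvian 538.8, Cisuralian 298.9, Guadalupian 273.01, Pliocene 5.333, Holocene 0.0117.
Ordered youngest to oldest: Holocene, Pliocene, Guadalupian, Cisuralian, Terreneuvian.
Span = 538.8 − 0 = 538.8 Myr.
Durations: Holocene 0.0117, Guadalupian 13.5, Pliocene 2.753, Terreneuvian 17.8, Cisuralian 25.89 → longest is Cisuralian (25.89 Myr).

Holocene, Pliocene, Guadalupian, Cisuralian, Terreneuvian; total span 538.8 Myr; longest is Cisuralian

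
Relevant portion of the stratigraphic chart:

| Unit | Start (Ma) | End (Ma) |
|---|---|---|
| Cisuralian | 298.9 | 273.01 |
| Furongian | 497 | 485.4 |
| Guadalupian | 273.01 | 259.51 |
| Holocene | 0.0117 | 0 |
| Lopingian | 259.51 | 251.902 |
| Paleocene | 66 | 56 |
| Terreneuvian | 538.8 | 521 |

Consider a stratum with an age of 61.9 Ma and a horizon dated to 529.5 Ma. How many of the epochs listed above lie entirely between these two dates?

4

529.5 Ma sits inside the Terreneuvian (538.8–521) and 61.9 Ma inside the Paleocene (66–56); neither of those is wholly between the two dates.
The listed epochs lying completely between them are Furongian, Cisuralian, Guadalupian, Lopingian — 4 in all.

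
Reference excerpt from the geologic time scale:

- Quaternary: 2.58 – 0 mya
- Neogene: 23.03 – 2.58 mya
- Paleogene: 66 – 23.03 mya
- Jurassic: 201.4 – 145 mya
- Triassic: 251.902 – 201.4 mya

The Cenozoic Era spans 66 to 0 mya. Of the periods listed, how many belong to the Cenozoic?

Periods inside 66–0 Ma: Paleogene, Neogene, Quaternary — 3 in total.

3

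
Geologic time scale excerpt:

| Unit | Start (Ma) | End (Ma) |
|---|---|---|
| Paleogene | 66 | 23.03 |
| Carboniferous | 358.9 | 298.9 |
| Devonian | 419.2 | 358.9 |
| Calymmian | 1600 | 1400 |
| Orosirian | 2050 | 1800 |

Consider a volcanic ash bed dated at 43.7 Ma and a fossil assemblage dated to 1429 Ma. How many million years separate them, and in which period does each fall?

Elapsed time: 1429 − 43.7 = 1385.3 Myr.
43.7 Ma lies within 66–23.03 Ma: Paleogene.
1429 Ma lies within 1600–1400 Ma: Calymmian.

1385.3 million years apart; the first in the Paleogene, the second in the Calymmian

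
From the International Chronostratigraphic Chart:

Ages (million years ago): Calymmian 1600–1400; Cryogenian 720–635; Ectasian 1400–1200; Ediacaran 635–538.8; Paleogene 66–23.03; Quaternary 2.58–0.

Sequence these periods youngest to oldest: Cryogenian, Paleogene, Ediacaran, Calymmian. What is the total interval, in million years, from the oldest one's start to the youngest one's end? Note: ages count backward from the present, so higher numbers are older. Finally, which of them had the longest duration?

From the excerpt: Cryogenian 720–635; Paleogene 66–23.03; Ediacaran 635–538.8; Calymmian 1600–1400 (Ma).
Larger Ma is earlier, so the oldest is Calymmian and the youngest is Paleogene; youngest to oldest: Paleogene, Ediacaran, Cryogenian, Calymmian.
Oldest start 1600 minus youngest end 23.03 gives 1576.97 Myr overall.
Individual lengths (start − end): Paleogene 42.97; Ediacaran 96.2; Cryogenian 85; Calymmian 200. The largest is Calymmian at 200 Myr.

Paleogene → Ediacaran → Cryogenian → Calymmian; total span 1576.97 Myr; longest is Calymmian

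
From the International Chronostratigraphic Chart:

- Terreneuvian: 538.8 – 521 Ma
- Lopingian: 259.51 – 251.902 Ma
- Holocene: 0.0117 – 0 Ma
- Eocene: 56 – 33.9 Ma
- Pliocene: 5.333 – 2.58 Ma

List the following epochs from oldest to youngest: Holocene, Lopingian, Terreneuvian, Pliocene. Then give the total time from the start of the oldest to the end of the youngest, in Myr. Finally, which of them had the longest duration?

Start ages (Ma): Terreneuvian 538.8, Lopingian 259.51, Pliocene 5.333, Holocene 0.0117.
Ordered oldest to youngest: Terreneuvian, Lopingian, Pliocene, Holocene.
Span = 538.8 − 0 = 538.8 Myr.
Durations: Terreneuvian 17.8, Holocene 0.0117, Pliocene 2.753, Lopingian 7.608 → longest is Terreneuvian (17.8 Myr).

Terreneuvian, Lopingian, Pliocene, Holocene; total span 538.8 Myr; longest is Terreneuvian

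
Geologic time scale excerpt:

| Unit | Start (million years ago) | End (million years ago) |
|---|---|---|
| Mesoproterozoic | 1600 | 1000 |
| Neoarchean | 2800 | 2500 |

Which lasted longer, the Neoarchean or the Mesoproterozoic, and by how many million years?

Neoarchean: 2800 − 2500 = 300 Myr.
Mesoproterozoic: 1600 − 1000 = 600 Myr.
Difference: 600 − 300 = 300 Myr, so the Mesoproterozoic was longer.

Mesoproterozoic, by 300 million years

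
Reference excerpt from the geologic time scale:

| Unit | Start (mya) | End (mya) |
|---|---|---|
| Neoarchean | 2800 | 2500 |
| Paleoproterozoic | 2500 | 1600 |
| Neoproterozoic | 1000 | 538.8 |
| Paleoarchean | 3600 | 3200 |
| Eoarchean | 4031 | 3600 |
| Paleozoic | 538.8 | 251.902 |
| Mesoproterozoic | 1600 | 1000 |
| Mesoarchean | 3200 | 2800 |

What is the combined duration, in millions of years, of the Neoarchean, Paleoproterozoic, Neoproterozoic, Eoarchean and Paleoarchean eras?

Each duration: Neoarchean = 300; Paleoproterozoic = 900; Neoproterozoic = 461.2; Eoarchean = 431; Paleoarchean = 400.
Sum: 300 + 900 + 461.2 + 431 + 400 = 2492.2 Myr.

2492.2 million years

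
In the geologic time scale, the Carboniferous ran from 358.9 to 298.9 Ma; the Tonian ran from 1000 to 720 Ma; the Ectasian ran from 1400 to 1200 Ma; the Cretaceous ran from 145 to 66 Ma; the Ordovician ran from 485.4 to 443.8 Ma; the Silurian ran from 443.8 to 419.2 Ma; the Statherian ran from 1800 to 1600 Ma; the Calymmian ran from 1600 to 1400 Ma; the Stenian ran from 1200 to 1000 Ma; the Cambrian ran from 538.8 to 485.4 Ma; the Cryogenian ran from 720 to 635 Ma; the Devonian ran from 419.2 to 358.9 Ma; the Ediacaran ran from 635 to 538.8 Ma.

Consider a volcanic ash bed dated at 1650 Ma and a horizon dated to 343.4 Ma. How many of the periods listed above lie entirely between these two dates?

10

The older date is 1650 Ma and the younger is 343.4 Ma.
Periods with start < 1650 and end > 343.4 Ma: Calymmian (1600–1400), Ectasian (1400–1200), Stenian (1200–1000), Tonian (1000–720), Cryogenian (720–635), Ediacaran (635–538.8), Cambrian (538.8–485.4), Ordovician (485.4–443.8), Silurian (443.8–419.2), Devonian (419.2–358.9).
That is 10 complete periods.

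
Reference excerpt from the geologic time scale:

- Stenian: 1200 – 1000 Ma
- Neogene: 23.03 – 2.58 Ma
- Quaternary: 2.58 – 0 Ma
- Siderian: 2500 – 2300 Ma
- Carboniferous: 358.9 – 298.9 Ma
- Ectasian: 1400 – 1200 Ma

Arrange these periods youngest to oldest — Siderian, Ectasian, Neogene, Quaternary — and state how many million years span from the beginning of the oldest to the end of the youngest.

From the excerpt: Siderian 2500–2300; Ectasian 1400–1200; Neogene 23.03–2.58; Quaternary 2.58–0 (Ma).
Larger Ma is earlier, so the oldest is Siderian and the youngest is Quaternary; youngest to oldest: Quaternary, Neogene, Ectasian, Siderian.
Oldest start 2500 minus youngest end 0 gives 2500 Myr overall.

Quaternary → Neogene → Ectasian → Siderian; total span 2500 Myr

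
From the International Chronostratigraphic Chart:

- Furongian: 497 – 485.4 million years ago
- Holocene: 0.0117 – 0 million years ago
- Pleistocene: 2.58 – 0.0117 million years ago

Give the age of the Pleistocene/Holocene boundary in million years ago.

0.0117 million years ago

The Pleistocene ends and the Holocene begins at 0.0117 million years ago.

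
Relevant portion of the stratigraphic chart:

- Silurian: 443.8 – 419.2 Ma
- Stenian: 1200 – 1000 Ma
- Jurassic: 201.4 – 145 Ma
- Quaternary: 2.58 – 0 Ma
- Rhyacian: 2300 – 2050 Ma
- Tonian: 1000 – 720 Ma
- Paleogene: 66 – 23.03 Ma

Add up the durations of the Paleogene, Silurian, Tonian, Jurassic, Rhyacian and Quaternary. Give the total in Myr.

Each duration: Paleogene = 42.97; Silurian = 24.6; Tonian = 280; Jurassic = 56.4; Rhyacian = 250; Quaternary = 2.58.
Sum: 42.97 + 24.6 + 280 + 56.4 + 250 + 2.58 = 656.55 Myr.

656.55 million years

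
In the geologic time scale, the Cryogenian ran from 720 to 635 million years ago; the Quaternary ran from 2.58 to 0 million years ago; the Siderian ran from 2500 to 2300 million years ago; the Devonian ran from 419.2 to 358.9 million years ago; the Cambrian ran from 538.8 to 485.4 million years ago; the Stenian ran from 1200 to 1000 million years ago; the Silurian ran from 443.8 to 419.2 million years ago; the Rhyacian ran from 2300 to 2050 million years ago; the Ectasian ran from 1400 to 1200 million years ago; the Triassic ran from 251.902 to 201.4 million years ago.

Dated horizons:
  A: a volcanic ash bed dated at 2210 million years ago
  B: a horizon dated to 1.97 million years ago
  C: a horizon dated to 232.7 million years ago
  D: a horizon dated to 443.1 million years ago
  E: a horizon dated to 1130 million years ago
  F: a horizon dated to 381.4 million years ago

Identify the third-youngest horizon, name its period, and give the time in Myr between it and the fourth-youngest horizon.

Smaller Ma means younger, so youngest first: B 1.97 < C 232.7 < F 381.4 < D 443.1 < E 1130 < A 2210.
Counting 3 along gives F (381.4 Ma); the excerpt puts that inside the Devonian, 419.2–358.9 Ma.
Next in line is D (443.1 Ma), and 443.1 − 381.4 = 61.7 Myr.

F, in the Devonian; 61.7 million years to D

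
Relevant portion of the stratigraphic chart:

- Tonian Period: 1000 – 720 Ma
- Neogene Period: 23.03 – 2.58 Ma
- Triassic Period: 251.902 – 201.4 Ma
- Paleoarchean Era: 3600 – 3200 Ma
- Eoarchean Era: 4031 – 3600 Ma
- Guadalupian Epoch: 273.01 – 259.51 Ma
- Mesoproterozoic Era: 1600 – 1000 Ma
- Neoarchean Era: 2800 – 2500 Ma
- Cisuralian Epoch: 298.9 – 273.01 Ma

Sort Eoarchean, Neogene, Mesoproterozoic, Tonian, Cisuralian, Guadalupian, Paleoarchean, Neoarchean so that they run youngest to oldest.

The oldest of these is Eoarchean (starts 4031 Ma) and the youngest is Neogene (ends 2.58 Ma).
In between, by decreasing start age: Paleoarchean (3600), Neoarchean (2800), Mesoproterozoic (1600), Tonian (1000), Cisuralian (298.9), Guadalupian (273.01).
Listing youngest first means reversing that sequence.

Neogene, Guadalupian, Cisuralian, Tonian, Mesoproterozoic, Neoarchean, Paleoarchean, Eoarchean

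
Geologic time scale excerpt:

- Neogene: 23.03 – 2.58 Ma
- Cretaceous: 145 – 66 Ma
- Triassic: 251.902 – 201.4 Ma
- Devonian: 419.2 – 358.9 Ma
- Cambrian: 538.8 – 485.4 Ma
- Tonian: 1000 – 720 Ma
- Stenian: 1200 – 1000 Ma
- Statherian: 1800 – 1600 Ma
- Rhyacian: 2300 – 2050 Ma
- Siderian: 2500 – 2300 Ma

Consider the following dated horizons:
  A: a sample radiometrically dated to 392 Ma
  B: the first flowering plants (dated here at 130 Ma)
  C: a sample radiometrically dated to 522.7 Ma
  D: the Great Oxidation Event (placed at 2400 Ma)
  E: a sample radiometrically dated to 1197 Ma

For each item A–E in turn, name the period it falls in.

A: 392 Ma lies in 419.2–358.9 Ma, so Devonian.
B: 130 Ma lies in 145–66 Ma, so Cretaceous.
C: 522.7 Ma lies in 538.8–485.4 Ma, so Cambrian.
D: 2400 Ma lies in 2500–2300 Ma, so Siderian.
E: 1197 Ma lies in 1200–1000 Ma, so Stenian.

A — Devonian; B — Cretaceous; C — Cambrian; D — Siderian; E — Stenian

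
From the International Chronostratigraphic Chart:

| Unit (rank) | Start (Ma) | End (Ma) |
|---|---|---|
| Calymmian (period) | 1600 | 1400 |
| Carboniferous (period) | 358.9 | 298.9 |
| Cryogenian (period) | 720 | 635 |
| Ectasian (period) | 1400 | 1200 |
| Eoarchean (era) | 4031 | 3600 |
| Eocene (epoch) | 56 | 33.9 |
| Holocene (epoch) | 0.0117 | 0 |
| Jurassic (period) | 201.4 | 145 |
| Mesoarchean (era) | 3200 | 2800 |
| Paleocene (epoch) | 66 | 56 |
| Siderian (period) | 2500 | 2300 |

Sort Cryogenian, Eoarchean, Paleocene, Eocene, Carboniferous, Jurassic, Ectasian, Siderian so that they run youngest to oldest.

Eocene → Paleocene → Jurassic → Carboniferous → Cryogenian → Ectasian → Siderian → Eoarchean

The oldest of these is Eoarchean (starts 4031 Ma) and the youngest is Eocene (ends 33.9 Ma).
In between, by decreasing start age: Siderian (2500), Ectasian (1400), Cryogenian (720), Carboniferous (358.9), Jurassic (201.4), Paleocene (66).
Listing youngest first means reversing that sequence.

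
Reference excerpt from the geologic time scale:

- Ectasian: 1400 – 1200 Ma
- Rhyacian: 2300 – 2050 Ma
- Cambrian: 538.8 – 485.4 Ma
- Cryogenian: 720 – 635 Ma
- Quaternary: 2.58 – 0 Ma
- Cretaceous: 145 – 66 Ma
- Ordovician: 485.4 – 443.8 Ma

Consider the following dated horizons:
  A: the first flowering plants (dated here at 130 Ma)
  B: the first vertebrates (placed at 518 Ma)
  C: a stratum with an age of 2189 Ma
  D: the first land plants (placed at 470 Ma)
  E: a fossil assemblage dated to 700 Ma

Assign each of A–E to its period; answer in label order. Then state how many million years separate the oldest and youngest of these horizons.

Match each age against the start–end ranges in the excerpt: A = 130 Ma → Cretaceous (145–66); B = 518 Ma → Cambrian (538.8–485.4); C = 2189 Ma → Rhyacian (2300–2050); D = 470 Ma → Ordovician (485.4–443.8); E = 700 Ma → Cryogenian (720–635).
The largest age is 2189 Ma and the smallest is 130 Ma; their difference is 2059 Myr.

A — Cretaceous; B — Cambrian; C — Rhyacian; D — Ordovician; E — Cryogenian; span 2059 million years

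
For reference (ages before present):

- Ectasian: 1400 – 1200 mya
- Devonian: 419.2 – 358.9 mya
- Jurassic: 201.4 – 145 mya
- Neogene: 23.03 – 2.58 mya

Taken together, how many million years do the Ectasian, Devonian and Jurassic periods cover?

316.7 million years

Each duration: Ectasian = 200; Devonian = 60.3; Jurassic = 56.4.
Sum: 200 + 60.3 + 56.4 = 316.7 Myr.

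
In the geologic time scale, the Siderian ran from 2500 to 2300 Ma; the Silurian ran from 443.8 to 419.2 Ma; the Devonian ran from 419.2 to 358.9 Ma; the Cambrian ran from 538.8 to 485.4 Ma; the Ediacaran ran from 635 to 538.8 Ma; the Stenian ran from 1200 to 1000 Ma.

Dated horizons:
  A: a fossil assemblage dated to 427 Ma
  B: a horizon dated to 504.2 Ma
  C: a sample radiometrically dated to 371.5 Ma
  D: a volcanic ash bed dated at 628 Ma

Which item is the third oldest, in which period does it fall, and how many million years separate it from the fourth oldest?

A, in the Silurian; 55.5 million years to C

Sorted oldest-first by Ma: D (628), B (504.2), A (427), C (371.5).
The third oldest is A at 427 Ma, which lies in 443.8–419.2 Ma: the Silurian.
The fourth oldest is C at 371.5 Ma; separation = |427 − 371.5| = 55.5 Myr.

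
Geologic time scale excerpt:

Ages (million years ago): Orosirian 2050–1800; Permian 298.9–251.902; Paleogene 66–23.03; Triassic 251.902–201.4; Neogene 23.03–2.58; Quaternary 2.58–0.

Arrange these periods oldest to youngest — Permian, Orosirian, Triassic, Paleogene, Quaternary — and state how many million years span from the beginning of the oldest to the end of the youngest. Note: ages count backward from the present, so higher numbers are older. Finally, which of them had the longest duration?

Orosirian → Permian → Triassic → Paleogene → Quaternary; total span 2050 Myr; longest is Orosirian

Start ages (Ma): Orosirian 2050, Permian 298.9, Triassic 251.902, Paleogene 66, Quaternary 2.58.
Ordered oldest to youngest: Orosirian, Permian, Triassic, Paleogene, Quaternary.
Span = 2050 − 0 = 2050 Myr.
Durations: Orosirian 250, Triassic 50.502, Permian 46.998, Quaternary 2.58, Paleogene 42.97 → longest is Orosirian (250 Myr).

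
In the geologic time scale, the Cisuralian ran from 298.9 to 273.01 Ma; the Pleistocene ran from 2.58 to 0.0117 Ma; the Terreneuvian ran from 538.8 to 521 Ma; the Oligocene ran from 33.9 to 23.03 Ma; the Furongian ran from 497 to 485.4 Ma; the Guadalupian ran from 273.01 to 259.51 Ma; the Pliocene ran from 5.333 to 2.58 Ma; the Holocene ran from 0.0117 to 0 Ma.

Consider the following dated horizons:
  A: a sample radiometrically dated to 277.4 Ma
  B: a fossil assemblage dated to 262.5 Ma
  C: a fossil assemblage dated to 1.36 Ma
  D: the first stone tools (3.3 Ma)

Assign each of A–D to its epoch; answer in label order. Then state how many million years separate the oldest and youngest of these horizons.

A: 277.4 Ma lies in 298.9–273.01 Ma, so Cisuralian.
B: 262.5 Ma lies in 273.01–259.51 Ma, so Guadalupian.
C: 1.36 Ma lies in 2.58–0.0117 Ma, so Pleistocene.
D: 3.3 Ma lies in 5.333–2.58 Ma, so Pliocene.
Oldest = 277.4 Ma, youngest = 1.36 Ma → span 276.04 Myr.

A — Cisuralian; B — Guadalupian; C — Pleistocene; D — Pliocene; span 276.04 million years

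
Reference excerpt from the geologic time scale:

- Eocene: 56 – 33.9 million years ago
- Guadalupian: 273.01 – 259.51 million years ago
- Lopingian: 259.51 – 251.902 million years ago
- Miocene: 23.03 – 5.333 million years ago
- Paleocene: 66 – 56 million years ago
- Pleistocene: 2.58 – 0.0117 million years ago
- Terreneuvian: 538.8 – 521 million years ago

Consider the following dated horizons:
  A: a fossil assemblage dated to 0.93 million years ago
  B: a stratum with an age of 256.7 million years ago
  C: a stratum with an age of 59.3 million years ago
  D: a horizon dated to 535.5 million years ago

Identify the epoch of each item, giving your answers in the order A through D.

A: 0.93 Ma lies in 2.58–0.0117 Ma, so Pleistocene.
B: 256.7 Ma lies in 259.51–251.902 Ma, so Lopingian.
C: 59.3 Ma lies in 66–56 Ma, so Paleocene.
D: 535.5 Ma lies in 538.8–521 Ma, so Terreneuvian.

A — Pleistocene; B — Lopingian; C — Paleocene; D — Terreneuvian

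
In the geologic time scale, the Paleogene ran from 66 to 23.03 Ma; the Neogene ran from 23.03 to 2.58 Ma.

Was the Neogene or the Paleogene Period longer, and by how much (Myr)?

Neogene: 23.03 − 2.58 = 20.45 Myr.
Paleogene: 66 − 23.03 = 42.97 Myr.
Difference: 42.97 − 20.45 = 22.52 Myr, so the Paleogene was longer.

Paleogene, by 22.52 million years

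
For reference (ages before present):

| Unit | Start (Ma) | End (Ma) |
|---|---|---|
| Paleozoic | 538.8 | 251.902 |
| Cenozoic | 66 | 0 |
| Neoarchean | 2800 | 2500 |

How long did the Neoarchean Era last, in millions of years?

2800 − 2500 = 300 million years.

300 million years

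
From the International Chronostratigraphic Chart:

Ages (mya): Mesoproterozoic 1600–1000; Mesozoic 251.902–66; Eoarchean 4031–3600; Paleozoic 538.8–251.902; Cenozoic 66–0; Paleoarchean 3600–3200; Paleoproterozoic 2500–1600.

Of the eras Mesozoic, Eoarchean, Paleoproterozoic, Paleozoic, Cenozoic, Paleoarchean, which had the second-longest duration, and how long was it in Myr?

Eoarchean, 431 million years

Durations: Mesozoic 185.902; Eoarchean 431; Paleoproterozoic 900; Paleozoic 286.898; Cenozoic 66; Paleoarchean 400 Myr.
Sorted longest-first: Paleoproterozoic (900), Eoarchean (431), Paleoarchean (400), Paleozoic (286.898), Mesozoic (185.902), Cenozoic (66).
The second longest is Eoarchean at 431 Myr.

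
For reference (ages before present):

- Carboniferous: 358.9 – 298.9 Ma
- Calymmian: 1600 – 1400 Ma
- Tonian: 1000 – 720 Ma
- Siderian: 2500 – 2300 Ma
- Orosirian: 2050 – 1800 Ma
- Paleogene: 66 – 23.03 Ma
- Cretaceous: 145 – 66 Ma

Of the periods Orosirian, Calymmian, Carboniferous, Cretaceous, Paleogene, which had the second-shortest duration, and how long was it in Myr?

Start − end for each: Orosirian 2050 − 1800 = 250; Calymmian 1600 − 1400 = 200; Carboniferous 358.9 − 298.9 = 60; Cretaceous 145 − 66 = 79; Paleogene 66 − 23.03 = 42.97.
Ranking these from shortest: Paleogene < Carboniferous < Cretaceous < Calymmian < Orosirian.
Position 2 in that ranking is Carboniferous, which lasted 60 Myr.

Carboniferous, 60 million years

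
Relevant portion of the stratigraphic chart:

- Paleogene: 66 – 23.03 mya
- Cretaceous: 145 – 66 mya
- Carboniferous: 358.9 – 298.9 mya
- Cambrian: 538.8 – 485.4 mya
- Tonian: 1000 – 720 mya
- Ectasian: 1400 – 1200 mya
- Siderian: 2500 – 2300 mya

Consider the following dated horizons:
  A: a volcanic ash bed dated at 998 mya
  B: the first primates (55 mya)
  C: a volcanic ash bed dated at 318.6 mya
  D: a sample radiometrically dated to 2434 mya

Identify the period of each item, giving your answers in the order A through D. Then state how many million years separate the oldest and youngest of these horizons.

Match each age against the start–end ranges in the excerpt: A = 998 Ma → Tonian (1000–720); B = 55 Ma → Paleogene (66–23.03); C = 318.6 Ma → Carboniferous (358.9–298.9); D = 2434 Ma → Siderian (2500–2300).
The largest age is 2434 Ma and the smallest is 55 Ma; their difference is 2379 Myr.

A — Tonian; B — Paleogene; C — Carboniferous; D — Siderian; span 2379 million years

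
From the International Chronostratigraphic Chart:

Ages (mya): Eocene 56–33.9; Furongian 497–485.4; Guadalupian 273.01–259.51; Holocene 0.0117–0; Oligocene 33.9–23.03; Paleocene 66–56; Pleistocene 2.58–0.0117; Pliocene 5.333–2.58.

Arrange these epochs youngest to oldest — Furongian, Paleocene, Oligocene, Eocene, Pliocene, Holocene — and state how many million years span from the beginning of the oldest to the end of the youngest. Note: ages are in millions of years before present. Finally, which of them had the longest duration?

From the excerpt: Furongian 497–485.4; Paleocene 66–56; Oligocene 33.9–23.03; Eocene 56–33.9; Pliocene 5.333–2.58; Holocene 0.0117–0 (Ma).
Larger Ma is earlier, so the oldest is Furongian and the youngest is Holocene; youngest to oldest: Holocene, Pliocene, Oligocene, Eocene, Paleocene, Furongian.
Oldest start 497 minus youngest end 0 gives 497 Myr overall.
Individual lengths (start − end): Furongian 11.6; Eocene 22.1; Oligocene 10.87; Paleocene 10; Holocene 0.0117; Pliocene 2.753. The largest is Eocene at 22.1 Myr.

Holocene, Pliocene, Oligocene, Eocene, Paleocene, Furongian; total span 497 Myr; longest is Eocene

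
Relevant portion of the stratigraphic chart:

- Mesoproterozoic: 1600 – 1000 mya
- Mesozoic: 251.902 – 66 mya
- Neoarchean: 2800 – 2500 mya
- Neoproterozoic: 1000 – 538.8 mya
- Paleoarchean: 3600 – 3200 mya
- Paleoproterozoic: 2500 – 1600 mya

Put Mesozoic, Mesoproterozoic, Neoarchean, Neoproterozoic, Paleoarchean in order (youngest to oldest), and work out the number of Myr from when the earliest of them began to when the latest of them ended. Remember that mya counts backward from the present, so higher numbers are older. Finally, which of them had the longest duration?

Start ages (Ma): Paleoarchean 3600, Neoarchean 2800, Mesoproterozoic 1600, Neoproterozoic 1000, Mesozoic 251.902.
Ordered youngest to oldest: Mesozoic, Neoproterozoic, Mesoproterozoic, Neoarchean, Paleoarchean.
Span = 3600 − 66 = 3534 Myr.
Durations: Paleoarchean 400, Neoarchean 300, Mesoproterozoic 600, Mesozoic 185.902, Neoproterozoic 461.2 → longest is Mesoproterozoic (600 Myr).

Mesozoic, Neoproterozoic, Mesoproterozoic, Neoarchean, Paleoarchean; total span 3534 Myr; longest is Mesoproterozoic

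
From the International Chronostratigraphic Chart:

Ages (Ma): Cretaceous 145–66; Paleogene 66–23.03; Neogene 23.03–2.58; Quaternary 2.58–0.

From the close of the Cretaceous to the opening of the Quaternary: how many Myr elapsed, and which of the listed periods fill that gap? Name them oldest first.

63.42 million years; Paleogene, Neogene

End of Cretaceous = 66 Ma; start of Quaternary = 2.58 Ma.
Gap = 66 − 2.58 = 63.42 Myr.
Periods wholly inside 66–2.58 Ma: Paleogene (66–23.03), Neogene (23.03–2.58).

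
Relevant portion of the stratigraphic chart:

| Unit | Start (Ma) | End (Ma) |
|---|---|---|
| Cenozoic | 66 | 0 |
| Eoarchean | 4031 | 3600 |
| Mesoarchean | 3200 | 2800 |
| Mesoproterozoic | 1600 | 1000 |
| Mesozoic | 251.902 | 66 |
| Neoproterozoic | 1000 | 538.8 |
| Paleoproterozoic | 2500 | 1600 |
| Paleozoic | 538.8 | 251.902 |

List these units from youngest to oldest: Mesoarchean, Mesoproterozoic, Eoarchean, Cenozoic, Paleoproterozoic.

Read off each span (Ma): Mesoarchean 3200–2800; Mesoproterozoic 1600–1000; Eoarchean 4031–3600; Cenozoic 66–0; Paleoproterozoic 2500–1600.
Larger Ma is older, so oldest→youngest is Eoarchean, Mesoarchean, Paleoproterozoic, Mesoproterozoic, Cenozoic; reverse it for youngest→oldest.

Cenozoic, Mesoproterozoic, Paleoproterozoic, Mesoarchean, Eoarchean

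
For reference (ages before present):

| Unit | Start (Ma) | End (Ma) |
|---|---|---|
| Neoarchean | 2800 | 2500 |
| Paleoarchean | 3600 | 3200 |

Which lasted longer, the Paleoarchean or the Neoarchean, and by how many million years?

Paleoarchean: 3600 − 3200 = 400 Myr.
Neoarchean: 2800 − 2500 = 300 Myr.
Difference: 400 − 300 = 100 Myr, so the Paleoarchean was longer.

Paleoarchean, by 100 million years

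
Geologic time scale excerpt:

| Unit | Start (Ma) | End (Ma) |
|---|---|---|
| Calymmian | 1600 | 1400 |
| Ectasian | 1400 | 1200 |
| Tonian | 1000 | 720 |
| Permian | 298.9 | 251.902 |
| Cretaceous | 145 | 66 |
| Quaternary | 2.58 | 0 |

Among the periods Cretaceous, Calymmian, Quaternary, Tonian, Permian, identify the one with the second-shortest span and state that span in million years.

Permian, 46.998 million years

Start − end for each: Cretaceous 145 − 66 = 79; Calymmian 1600 − 1400 = 200; Quaternary 2.58 − 0 = 2.58; Tonian 1000 − 720 = 280; Permian 298.9 − 251.902 = 46.998.
Ranking these from shortest: Quaternary < Permian < Cretaceous < Calymmian < Tonian.
Position 2 in that ranking is Permian, which lasted 46.998 Myr.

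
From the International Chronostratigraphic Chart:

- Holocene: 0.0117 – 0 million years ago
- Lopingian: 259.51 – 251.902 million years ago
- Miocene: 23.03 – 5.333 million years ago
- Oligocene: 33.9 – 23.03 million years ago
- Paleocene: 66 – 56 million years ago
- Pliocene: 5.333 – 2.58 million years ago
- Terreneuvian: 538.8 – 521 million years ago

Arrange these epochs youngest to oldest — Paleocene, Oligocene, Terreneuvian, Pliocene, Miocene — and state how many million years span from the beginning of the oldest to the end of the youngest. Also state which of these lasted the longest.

From the excerpt: Paleocene 66–56; Oligocene 33.9–23.03; Terreneuvian 538.8–521; Pliocene 5.333–2.58; Miocene 23.03–5.333 (Ma).
Larger Ma is earlier, so the oldest is Terreneuvian and the youngest is Pliocene; youngest to oldest: Pliocene, Miocene, Oligocene, Paleocene, Terreneuvian.
Oldest start 538.8 minus youngest end 2.58 gives 536.22 Myr overall.
Individual lengths (start − end): Oligocene 10.87; Terreneuvian 17.8; Miocene 17.697; Paleocene 10; Pliocene 2.753. The largest is Terreneuvian at 17.8 Myr.

Pliocene → Miocene → Oligocene → Paleocene → Terreneuvian; total span 536.22 Myr; longest is Terreneuvian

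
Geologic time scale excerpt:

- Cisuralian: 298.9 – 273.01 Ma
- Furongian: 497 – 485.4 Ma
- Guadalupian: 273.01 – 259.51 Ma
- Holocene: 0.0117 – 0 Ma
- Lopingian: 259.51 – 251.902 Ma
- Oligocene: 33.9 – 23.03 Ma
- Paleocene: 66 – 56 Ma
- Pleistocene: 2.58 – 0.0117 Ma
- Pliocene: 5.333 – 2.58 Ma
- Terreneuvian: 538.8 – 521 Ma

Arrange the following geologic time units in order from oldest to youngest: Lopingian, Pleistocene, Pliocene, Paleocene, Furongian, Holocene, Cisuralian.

Furongian, then Cisuralian, then Lopingian, then Paleocene, then Pliocene, then Pleistocene, then Holocene

The oldest of these is Furongian (starts 497 Ma) and the youngest is Holocene (ends 0 Ma).
In between, by decreasing start age: Cisuralian (298.9), Lopingian (259.51), Paleocene (66), Pliocene (5.333), Pleistocene (2.58).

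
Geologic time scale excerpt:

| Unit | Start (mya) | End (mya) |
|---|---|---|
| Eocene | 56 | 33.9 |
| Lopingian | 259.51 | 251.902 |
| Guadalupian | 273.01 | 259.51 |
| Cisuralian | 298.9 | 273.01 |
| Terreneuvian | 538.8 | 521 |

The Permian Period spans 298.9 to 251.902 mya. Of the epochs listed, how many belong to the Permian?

3

Epochs inside 298.9–251.902 Ma: Cisuralian, Guadalupian, Lopingian — 3 in total.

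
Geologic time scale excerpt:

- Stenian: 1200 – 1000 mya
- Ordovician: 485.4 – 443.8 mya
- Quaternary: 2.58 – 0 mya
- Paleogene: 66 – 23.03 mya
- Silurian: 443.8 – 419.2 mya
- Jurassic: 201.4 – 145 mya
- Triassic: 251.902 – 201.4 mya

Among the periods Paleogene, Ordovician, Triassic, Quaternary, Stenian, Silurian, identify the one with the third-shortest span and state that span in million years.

Ordovician, 41.6 million years

Durations: Paleogene 42.97; Ordovician 41.6; Triassic 50.502; Quaternary 2.58; Stenian 200; Silurian 24.6 Myr.
Sorted shortest-first: Quaternary (2.58), Silurian (24.6), Ordovician (41.6), Paleogene (42.97), Triassic (50.502), Stenian (200).
The third shortest is Ordovician at 41.6 Myr.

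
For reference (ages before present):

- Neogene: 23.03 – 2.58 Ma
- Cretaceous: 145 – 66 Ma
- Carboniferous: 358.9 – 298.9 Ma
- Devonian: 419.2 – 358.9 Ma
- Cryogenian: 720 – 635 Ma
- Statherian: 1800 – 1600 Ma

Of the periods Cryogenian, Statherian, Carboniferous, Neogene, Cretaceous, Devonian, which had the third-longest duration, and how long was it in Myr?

Cretaceous, 79 million years

Durations: Cryogenian 85; Statherian 200; Carboniferous 60; Neogene 20.45; Cretaceous 79; Devonian 60.3 Myr.
Sorted longest-first: Statherian (200), Cryogenian (85), Cretaceous (79), Devonian (60.3), Carboniferous (60), Neogene (20.45).
The third longest is Cretaceous at 79 Myr.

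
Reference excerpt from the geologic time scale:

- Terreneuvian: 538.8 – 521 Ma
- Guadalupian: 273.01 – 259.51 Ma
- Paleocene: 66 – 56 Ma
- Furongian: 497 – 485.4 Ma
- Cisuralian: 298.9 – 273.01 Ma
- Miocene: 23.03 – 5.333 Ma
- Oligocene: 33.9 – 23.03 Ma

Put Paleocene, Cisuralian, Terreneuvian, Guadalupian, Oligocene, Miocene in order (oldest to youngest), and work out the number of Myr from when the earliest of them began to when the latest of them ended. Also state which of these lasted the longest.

Terreneuvian, Cisuralian, Guadalupian, Paleocene, Oligocene, Miocene; total span 533.467 Myr; longest is Cisuralian

Start ages (Ma): Terreneuvian 538.8, Cisuralian 298.9, Guadalupian 273.01, Paleocene 66, Oligocene 33.9, Miocene 23.03.
Ordered oldest to youngest: Terreneuvian, Cisuralian, Guadalupian, Paleocene, Oligocene, Miocene.
Span = 538.8 − 5.333 = 533.467 Myr.
Durations: Oligocene 10.87, Cisuralian 25.89, Guadalupian 13.5, Miocene 17.697, Paleocene 10, Terreneuvian 17.8 → longest is Cisuralian (25.89 Myr).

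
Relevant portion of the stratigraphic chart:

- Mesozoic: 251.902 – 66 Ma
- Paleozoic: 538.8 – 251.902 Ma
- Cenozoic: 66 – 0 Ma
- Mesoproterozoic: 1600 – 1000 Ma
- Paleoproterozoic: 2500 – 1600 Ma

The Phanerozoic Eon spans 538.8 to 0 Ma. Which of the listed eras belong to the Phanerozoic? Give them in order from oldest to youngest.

Eras with both bounds inside 538.8–0 Ma: Paleozoic (538.8–251.902), Mesozoic (251.902–66), Cenozoic (66–0).

Paleozoic, Mesozoic, Cenozoic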